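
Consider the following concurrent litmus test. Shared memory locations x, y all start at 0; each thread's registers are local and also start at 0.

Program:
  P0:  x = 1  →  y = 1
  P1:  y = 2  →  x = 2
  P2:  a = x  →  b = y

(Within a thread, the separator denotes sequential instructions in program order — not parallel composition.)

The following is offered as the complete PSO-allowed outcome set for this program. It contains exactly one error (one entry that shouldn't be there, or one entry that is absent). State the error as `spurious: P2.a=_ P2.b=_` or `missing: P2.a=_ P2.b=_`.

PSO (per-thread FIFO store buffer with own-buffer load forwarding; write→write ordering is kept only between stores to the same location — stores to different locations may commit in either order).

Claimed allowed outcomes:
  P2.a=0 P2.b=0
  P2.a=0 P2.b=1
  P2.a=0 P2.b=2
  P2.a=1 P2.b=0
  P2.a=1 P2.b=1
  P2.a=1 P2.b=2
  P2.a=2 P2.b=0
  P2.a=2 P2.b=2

missing: P2.a=2 P2.b=1

outcome vector order: (P2.a,P2.b)
under PSO → 0/0; 0/1; 0/2; 1/0; 1/1; 1/2; 2/0; 2/1; 2/2
PSO∖claimed = {2/1}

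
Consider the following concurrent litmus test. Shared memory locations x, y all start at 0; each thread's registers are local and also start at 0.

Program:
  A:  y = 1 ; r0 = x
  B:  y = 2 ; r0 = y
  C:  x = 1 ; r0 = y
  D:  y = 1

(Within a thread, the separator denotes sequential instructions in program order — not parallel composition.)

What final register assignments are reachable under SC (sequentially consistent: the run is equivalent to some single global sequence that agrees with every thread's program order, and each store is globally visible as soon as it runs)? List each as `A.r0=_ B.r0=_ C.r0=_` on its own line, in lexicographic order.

outcome vector order: (A.r0,B.r0,C.r0)
|SC outcomes| = 10

A.r0=0 B.r0=1 C.r0=1
A.r0=0 B.r0=1 C.r0=2
A.r0=0 B.r0=2 C.r0=1
A.r0=0 B.r0=2 C.r0=2
A.r0=1 B.r0=1 C.r0=0
A.r0=1 B.r0=1 C.r0=1
A.r0=1 B.r0=1 C.r0=2
A.r0=1 B.r0=2 C.r0=0
A.r0=1 B.r0=2 C.r0=1
A.r0=1 B.r0=2 C.r0=2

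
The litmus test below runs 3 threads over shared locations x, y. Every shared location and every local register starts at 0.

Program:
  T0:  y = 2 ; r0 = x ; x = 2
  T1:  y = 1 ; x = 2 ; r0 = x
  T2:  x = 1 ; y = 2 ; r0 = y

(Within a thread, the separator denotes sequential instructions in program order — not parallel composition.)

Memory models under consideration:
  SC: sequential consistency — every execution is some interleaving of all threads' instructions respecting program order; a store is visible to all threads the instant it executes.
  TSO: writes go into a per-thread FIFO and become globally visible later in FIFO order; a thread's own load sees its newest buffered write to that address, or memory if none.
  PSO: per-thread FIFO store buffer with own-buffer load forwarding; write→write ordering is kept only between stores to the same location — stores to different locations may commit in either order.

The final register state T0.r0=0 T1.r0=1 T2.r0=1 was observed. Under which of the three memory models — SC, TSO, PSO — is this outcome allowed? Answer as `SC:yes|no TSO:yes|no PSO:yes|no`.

outcome vector order: (T0.r0,T1.r0,T2.r0)
SC (9): 0/1/2 0/2/1 0/2/2 1/1/2 1/2/1 1/2/2 2/1/2 2/2/1 2/2/2
TSO (9): 0/1/2 0/2/1 0/2/2 1/1/2 1/2/1 1/2/2 2/1/2 2/2/1 2/2/2
PSO (12): 0/1/1 0/1/2 0/2/1 0/2/2 1/1/1 1/1/2 1/2/1 1/2/2 2/1/1 2/1/2 2/2/1 2/2/2
target 0/1/1 ∈ {PSO}

SC:no TSO:no PSO:yes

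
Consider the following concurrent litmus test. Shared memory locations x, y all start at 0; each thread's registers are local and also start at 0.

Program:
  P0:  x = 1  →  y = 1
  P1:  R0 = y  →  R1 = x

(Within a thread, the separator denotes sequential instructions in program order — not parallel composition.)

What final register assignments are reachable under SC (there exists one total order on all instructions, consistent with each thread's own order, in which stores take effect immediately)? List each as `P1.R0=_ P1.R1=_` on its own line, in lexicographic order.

P1.R0=0 P1.R1=0
P1.R0=0 P1.R1=1
P1.R0=1 P1.R1=1

outcome vector order: (P1.R0,P1.R1)
|SC outcomes| = 3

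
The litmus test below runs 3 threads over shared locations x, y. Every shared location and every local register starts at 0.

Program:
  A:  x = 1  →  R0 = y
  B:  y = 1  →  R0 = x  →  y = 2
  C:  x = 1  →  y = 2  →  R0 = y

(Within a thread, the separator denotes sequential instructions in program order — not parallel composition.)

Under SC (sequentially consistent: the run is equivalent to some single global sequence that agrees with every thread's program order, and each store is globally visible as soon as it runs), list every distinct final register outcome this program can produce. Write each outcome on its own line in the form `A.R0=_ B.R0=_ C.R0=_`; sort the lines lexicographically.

A.R0=0 B.R0=1 C.R0=1
A.R0=0 B.R0=1 C.R0=2
A.R0=1 B.R0=0 C.R0=2
A.R0=1 B.R0=1 C.R0=1
A.R0=1 B.R0=1 C.R0=2
A.R0=2 B.R0=0 C.R0=2
A.R0=2 B.R0=1 C.R0=1
A.R0=2 B.R0=1 C.R0=2

outcome vector order: (A.R0,B.R0,C.R0)
|SC outcomes| = 8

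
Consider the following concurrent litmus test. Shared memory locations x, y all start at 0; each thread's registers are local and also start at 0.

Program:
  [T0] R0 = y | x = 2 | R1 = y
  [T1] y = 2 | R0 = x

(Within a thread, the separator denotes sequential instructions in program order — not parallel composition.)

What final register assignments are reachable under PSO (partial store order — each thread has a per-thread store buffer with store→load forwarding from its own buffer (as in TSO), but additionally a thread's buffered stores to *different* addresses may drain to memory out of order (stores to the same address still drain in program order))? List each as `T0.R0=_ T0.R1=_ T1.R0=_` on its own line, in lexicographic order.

outcome vector order: (T0.R0,T0.R1,T1.R0)
|PSO outcomes| = 6

T0.R0=0 T0.R1=0 T1.R0=0
T0.R0=0 T0.R1=0 T1.R0=2
T0.R0=0 T0.R1=2 T1.R0=0
T0.R0=0 T0.R1=2 T1.R0=2
T0.R0=2 T0.R1=2 T1.R0=0
T0.R0=2 T0.R1=2 T1.R0=2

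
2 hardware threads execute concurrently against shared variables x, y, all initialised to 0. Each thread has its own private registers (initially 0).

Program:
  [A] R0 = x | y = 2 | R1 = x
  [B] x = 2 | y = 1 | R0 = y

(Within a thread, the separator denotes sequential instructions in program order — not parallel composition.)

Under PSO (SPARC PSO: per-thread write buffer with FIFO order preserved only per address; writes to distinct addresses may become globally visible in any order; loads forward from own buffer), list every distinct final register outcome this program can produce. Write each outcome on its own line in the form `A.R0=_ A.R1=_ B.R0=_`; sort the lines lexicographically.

outcome vector order: (A.R0,A.R1,B.R0)
|PSO outcomes| = 6

A.R0=0 A.R1=0 B.R0=1
A.R0=0 A.R1=0 B.R0=2
A.R0=0 A.R1=2 B.R0=1
A.R0=0 A.R1=2 B.R0=2
A.R0=2 A.R1=2 B.R0=1
A.R0=2 A.R1=2 B.R0=2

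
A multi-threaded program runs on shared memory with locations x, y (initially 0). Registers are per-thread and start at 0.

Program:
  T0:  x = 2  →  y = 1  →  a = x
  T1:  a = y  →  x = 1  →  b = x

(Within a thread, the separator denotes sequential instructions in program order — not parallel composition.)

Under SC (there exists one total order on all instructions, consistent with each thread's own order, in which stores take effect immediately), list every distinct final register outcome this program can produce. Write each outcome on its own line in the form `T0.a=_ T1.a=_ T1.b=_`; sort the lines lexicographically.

outcome vector order: (T0.a,T1.a,T1.b)
|SC outcomes| = 5

T0.a=1 T1.a=0 T1.b=1
T0.a=1 T1.a=1 T1.b=1
T0.a=2 T1.a=0 T1.b=1
T0.a=2 T1.a=0 T1.b=2
T0.a=2 T1.a=1 T1.b=1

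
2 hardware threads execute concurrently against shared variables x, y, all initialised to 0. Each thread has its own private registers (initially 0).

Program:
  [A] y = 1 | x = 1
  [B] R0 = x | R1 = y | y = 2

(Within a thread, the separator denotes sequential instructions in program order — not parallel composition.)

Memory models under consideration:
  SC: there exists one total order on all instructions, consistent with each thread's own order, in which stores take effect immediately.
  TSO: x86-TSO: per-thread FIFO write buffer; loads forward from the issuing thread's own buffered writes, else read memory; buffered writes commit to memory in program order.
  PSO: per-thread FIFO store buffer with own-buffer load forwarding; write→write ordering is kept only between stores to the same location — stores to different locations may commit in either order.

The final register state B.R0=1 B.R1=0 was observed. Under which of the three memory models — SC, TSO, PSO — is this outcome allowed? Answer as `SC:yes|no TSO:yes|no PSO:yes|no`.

outcome vector order: (B.R0,B.R1)
SC (3): <0 0>; <0 1>; <1 1>
TSO (3): <0 0>; <0 1>; <1 1>
PSO (4): <0 0>; <0 1>; <1 0>; <1 1>
target <1 0> ∈ {PSO}

SC:no TSO:no PSO:yes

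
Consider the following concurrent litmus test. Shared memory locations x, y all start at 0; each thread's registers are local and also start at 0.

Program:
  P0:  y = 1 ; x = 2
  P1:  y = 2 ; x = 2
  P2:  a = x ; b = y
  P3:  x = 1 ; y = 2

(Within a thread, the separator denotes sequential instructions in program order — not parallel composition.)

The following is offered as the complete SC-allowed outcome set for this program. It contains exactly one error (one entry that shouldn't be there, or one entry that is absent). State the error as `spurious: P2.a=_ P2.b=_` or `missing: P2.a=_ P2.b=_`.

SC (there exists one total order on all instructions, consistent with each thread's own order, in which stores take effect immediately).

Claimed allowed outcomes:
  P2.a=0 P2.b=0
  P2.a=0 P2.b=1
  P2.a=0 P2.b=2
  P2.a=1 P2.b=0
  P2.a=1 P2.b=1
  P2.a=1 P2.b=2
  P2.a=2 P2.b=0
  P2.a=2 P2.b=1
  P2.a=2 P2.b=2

outcome vector order: (P2.a,P2.b)
[SC] allowed = {<0 0>; <0 1>; <0 2>; <1 0>; <1 1>; <1 2>; <2 1>; <2 2>}
claimed∖SC = {<2 0>}

spurious: P2.a=2 P2.b=0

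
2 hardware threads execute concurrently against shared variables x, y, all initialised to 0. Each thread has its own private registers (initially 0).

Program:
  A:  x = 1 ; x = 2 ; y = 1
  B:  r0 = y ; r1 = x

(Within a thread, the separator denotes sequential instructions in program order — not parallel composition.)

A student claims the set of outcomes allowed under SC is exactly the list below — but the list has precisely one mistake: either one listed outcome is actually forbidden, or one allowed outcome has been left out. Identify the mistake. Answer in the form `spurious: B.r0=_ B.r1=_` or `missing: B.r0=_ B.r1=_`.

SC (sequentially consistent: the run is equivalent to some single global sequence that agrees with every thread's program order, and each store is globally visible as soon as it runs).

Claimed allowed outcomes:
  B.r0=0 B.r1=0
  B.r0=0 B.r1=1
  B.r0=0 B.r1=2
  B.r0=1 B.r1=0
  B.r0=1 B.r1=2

spurious: B.r0=1 B.r1=0

outcome vector order: (B.r0,B.r1)
SC (4): <0 0>, <0 1>, <0 2>, <1 2>
claimed∖SC = {<1 0>}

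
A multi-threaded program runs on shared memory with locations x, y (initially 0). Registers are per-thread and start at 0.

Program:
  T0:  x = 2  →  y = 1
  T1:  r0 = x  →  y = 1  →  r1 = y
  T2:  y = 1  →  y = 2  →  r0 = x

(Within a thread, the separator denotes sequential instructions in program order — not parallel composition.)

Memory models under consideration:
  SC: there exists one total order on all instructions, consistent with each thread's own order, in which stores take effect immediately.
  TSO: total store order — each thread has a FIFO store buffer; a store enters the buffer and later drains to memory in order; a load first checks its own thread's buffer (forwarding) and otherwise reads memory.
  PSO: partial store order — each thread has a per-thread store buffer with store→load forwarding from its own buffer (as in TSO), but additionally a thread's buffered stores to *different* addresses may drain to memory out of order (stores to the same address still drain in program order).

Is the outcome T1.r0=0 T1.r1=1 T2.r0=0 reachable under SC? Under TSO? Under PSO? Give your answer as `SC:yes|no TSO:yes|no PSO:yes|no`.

SC:yes TSO:yes PSO:yes

outcome vector order: (T1.r0,T1.r1,T2.r0)
SC: 7 outcomes — {0/1/0, 0/1/2, 0/2/0, 0/2/2, 2/1/0, 2/1/2, 2/2/2}
TSO: 8 outcomes — {0/1/0, 0/1/2, 0/2/0, 0/2/2, 2/1/0, 2/1/2, 2/2/0, 2/2/2}
PSO: 8 outcomes — {0/1/0, 0/1/2, 0/2/0, 0/2/2, 2/1/0, 2/1/2, 2/2/0, 2/2/2}
target 0/1/0 ∈ {SC,TSO,PSO}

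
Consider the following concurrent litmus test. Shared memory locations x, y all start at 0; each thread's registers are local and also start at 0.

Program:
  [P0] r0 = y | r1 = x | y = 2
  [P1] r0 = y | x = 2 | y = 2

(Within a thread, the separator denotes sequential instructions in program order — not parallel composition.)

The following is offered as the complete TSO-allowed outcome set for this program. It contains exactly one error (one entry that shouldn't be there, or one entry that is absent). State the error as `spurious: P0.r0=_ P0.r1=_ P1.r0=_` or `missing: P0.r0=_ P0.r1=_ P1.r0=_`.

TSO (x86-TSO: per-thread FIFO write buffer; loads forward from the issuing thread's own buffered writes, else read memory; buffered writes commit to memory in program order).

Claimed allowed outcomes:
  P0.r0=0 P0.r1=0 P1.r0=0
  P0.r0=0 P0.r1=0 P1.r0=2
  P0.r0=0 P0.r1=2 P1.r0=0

missing: P0.r0=2 P0.r1=2 P1.r0=0

outcome vector order: (P0.r0,P0.r1,P1.r0)
under TSO → 0/0/0 0/0/2 0/2/0 2/2/0
TSO∖claimed = {2/2/0}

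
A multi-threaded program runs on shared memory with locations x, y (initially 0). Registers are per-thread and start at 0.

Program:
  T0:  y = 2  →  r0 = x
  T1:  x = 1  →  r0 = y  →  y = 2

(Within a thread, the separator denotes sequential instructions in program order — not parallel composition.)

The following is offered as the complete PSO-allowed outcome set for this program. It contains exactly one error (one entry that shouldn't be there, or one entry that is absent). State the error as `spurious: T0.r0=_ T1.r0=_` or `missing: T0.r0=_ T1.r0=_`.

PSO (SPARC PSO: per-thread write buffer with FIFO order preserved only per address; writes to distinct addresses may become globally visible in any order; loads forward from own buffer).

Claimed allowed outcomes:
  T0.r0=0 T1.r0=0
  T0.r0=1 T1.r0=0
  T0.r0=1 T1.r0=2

missing: T0.r0=0 T1.r0=2

outcome vector order: (T0.r0,T1.r0)
under PSO → 0/0; 0/2; 1/0; 1/2
PSO∖claimed = {0/2}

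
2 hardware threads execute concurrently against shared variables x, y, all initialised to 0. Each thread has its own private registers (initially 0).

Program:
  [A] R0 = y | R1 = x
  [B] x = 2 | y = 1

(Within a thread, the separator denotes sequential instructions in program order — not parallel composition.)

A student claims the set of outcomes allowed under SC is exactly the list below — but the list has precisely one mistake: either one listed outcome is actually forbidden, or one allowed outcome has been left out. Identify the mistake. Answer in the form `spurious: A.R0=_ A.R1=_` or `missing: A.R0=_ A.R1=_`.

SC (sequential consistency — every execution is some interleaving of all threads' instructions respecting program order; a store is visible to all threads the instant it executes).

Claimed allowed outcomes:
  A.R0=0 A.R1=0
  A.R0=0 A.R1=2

outcome vector order: (A.R0,A.R1)
SC: 3 outcomes — {<0 0> <0 2> <1 2>}
SC∖claimed = {<1 2>}

missing: A.R0=1 A.R1=2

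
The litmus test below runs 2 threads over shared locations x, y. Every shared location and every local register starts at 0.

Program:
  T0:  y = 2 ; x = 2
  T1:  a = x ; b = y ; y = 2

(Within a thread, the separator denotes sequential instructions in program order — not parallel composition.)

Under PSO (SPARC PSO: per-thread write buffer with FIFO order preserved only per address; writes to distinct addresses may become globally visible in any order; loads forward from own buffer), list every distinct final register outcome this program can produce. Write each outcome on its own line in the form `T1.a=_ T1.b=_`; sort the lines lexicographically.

outcome vector order: (T1.a,T1.b)
|PSO outcomes| = 4

T1.a=0 T1.b=0
T1.a=0 T1.b=2
T1.a=2 T1.b=0
T1.a=2 T1.b=2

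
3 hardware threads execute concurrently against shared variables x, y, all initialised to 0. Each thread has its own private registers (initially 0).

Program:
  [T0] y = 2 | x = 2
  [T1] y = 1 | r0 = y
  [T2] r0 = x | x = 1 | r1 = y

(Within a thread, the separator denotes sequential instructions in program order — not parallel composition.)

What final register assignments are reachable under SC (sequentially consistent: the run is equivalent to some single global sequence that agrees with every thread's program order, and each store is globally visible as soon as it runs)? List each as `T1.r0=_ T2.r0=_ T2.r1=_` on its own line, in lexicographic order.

T1.r0=1 T2.r0=0 T2.r1=0
T1.r0=1 T2.r0=0 T2.r1=1
T1.r0=1 T2.r0=0 T2.r1=2
T1.r0=1 T2.r0=2 T2.r1=1
T1.r0=1 T2.r0=2 T2.r1=2
T1.r0=2 T2.r0=0 T2.r1=0
T1.r0=2 T2.r0=0 T2.r1=1
T1.r0=2 T2.r0=0 T2.r1=2
T1.r0=2 T2.r0=2 T2.r1=2

outcome vector order: (T1.r0,T2.r0,T2.r1)
|SC outcomes| = 9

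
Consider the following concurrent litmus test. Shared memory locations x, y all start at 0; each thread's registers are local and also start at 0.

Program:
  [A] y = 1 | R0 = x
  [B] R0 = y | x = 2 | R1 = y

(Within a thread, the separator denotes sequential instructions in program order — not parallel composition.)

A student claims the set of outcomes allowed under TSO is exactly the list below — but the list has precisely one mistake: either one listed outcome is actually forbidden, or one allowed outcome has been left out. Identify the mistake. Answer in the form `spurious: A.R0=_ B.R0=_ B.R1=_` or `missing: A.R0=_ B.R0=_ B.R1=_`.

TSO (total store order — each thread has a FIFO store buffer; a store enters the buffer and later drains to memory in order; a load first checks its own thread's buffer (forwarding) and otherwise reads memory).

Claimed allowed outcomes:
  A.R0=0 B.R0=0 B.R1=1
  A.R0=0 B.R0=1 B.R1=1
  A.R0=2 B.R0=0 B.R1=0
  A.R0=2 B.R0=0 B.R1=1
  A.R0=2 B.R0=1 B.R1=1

outcome vector order: (A.R0,B.R0,B.R1)
TSO: 6 outcomes — {<0 0 0>; <0 0 1>; <0 1 1>; <2 0 0>; <2 0 1>; <2 1 1>}
TSO∖claimed = {<0 0 0>}

missing: A.R0=0 B.R0=0 B.R1=0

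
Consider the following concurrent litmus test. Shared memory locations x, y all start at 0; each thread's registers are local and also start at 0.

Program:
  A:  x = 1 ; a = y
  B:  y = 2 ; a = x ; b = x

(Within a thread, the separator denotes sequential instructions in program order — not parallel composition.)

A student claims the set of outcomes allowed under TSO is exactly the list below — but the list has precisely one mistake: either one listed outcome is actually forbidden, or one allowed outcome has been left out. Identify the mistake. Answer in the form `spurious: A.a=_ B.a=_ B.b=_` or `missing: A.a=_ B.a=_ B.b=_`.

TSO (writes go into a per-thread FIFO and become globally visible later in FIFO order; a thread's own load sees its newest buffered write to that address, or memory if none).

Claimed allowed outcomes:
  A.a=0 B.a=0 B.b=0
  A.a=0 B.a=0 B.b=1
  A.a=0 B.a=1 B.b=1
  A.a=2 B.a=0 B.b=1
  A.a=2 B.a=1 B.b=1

outcome vector order: (A.a,B.a,B.b)
under TSO → 0/0/0, 0/0/1, 0/1/1, 2/0/0, 2/0/1, 2/1/1
TSO∖claimed = {2/0/0}

missing: A.a=2 B.a=0 B.b=0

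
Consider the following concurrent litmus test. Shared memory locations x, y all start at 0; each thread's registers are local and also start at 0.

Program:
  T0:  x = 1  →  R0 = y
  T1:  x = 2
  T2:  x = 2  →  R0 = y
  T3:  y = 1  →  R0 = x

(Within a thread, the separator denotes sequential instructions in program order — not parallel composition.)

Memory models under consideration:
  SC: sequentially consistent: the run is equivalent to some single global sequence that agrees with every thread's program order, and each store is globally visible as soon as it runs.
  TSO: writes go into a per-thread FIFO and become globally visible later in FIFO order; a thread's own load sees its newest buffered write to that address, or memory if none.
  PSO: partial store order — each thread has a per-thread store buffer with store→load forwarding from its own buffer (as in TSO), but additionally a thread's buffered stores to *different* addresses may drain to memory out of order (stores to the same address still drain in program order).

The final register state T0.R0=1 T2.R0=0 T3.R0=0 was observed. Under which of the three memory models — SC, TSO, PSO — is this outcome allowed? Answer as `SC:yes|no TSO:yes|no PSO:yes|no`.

SC:no TSO:yes PSO:yes

outcome vector order: (T0.R0,T2.R0,T3.R0)
[SC] allowed = {0/0/1 0/0/2 0/1/1 0/1/2 1/0/1 1/0/2 1/1/0 1/1/1 1/1/2}
[TSO] allowed = {0/0/0 0/0/1 0/0/2 0/1/0 0/1/1 0/1/2 1/0/0 1/0/1 1/0/2 1/1/0 1/1/1 1/1/2}
[PSO] allowed = {0/0/0 0/0/1 0/0/2 0/1/0 0/1/1 0/1/2 1/0/0 1/0/1 1/0/2 1/1/0 1/1/1 1/1/2}
target 1/0/0 ∈ {TSO,PSO}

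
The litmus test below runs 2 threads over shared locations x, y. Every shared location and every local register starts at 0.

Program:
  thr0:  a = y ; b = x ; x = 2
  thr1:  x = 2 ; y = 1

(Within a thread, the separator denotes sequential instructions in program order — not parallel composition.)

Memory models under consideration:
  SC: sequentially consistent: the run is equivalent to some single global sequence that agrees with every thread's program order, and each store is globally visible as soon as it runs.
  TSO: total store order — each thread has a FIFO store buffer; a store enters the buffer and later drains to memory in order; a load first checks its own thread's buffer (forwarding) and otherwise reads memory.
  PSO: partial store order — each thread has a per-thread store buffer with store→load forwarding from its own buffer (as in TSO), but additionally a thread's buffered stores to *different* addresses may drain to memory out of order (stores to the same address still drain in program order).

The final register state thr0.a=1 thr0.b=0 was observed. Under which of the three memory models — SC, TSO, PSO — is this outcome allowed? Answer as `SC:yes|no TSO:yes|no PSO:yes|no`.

SC:no TSO:no PSO:yes

outcome vector order: (thr0.a,thr0.b)
[SC] allowed = {00, 02, 12}
[TSO] allowed = {00, 02, 12}
[PSO] allowed = {00, 02, 10, 12}
target 10 ∈ {PSO}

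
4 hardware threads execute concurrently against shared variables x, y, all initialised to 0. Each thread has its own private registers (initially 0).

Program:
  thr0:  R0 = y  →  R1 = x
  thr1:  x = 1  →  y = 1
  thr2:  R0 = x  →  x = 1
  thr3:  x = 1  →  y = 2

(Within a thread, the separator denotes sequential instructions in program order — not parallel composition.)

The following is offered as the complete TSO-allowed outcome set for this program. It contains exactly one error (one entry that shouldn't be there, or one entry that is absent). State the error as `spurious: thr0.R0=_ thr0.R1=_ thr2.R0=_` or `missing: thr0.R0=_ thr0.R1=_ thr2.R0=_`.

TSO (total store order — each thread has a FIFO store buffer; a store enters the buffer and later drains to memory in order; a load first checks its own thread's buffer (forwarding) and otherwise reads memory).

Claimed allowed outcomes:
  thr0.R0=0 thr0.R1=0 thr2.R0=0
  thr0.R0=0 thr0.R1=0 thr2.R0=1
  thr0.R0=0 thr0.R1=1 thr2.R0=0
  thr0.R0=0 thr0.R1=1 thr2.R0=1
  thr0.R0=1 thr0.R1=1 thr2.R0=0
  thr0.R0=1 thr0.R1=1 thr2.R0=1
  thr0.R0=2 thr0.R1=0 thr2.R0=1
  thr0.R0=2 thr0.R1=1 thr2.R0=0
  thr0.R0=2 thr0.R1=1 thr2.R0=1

outcome vector order: (thr0.R0,thr0.R1,thr2.R0)
TSO: 8 outcomes — {0/0/0; 0/0/1; 0/1/0; 0/1/1; 1/1/0; 1/1/1; 2/1/0; 2/1/1}
claimed∖TSO = {2/0/1}

spurious: thr0.R0=2 thr0.R1=0 thr2.R0=1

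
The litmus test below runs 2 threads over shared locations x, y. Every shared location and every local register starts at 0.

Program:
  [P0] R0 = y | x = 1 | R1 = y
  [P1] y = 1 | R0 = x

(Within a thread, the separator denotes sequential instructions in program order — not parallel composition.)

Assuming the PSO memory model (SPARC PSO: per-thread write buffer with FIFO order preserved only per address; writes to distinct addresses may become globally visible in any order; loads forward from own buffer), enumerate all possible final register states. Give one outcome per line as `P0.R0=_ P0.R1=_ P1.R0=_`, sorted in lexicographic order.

outcome vector order: (P0.R0,P0.R1,P1.R0)
|PSO outcomes| = 6

P0.R0=0 P0.R1=0 P1.R0=0
P0.R0=0 P0.R1=0 P1.R0=1
P0.R0=0 P0.R1=1 P1.R0=0
P0.R0=0 P0.R1=1 P1.R0=1
P0.R0=1 P0.R1=1 P1.R0=0
P0.R0=1 P0.R1=1 P1.R0=1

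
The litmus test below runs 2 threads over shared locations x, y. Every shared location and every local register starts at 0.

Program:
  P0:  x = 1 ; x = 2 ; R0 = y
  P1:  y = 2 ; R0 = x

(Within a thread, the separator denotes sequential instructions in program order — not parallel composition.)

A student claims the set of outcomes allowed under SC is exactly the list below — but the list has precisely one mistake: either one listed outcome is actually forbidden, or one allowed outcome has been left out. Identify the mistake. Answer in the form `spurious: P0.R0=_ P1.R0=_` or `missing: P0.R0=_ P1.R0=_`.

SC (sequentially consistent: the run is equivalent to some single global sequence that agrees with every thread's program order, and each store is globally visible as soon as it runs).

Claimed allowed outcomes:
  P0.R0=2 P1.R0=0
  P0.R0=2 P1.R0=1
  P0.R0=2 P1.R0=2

outcome vector order: (P0.R0,P1.R0)
SC: 4 outcomes — {<0 2> <2 0> <2 1> <2 2>}
SC∖claimed = {<0 2>}

missing: P0.R0=0 P1.R0=2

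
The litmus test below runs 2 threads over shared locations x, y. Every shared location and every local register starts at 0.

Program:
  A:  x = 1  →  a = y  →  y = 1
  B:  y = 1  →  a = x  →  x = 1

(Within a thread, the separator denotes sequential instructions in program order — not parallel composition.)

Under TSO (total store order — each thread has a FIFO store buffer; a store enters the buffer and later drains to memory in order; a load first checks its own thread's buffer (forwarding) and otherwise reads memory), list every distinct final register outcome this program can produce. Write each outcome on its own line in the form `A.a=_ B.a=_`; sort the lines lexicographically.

A.a=0 B.a=0
A.a=0 B.a=1
A.a=1 B.a=0
A.a=1 B.a=1

outcome vector order: (A.a,B.a)
|TSO outcomes| = 4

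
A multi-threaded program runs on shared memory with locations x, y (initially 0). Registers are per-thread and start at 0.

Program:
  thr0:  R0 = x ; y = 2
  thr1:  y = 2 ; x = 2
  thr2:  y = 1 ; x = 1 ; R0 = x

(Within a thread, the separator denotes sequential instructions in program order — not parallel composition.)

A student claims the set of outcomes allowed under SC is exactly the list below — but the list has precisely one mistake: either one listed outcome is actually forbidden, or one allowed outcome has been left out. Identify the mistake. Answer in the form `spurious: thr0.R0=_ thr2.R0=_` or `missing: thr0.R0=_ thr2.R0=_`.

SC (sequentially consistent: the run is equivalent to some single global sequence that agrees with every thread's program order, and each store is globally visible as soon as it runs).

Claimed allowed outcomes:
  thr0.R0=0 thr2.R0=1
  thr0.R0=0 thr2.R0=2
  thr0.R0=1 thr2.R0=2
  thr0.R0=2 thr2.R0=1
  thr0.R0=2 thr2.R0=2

outcome vector order: (thr0.R0,thr2.R0)
[SC] allowed = {01 02 11 12 21 22}
SC∖claimed = {11}

missing: thr0.R0=1 thr2.R0=1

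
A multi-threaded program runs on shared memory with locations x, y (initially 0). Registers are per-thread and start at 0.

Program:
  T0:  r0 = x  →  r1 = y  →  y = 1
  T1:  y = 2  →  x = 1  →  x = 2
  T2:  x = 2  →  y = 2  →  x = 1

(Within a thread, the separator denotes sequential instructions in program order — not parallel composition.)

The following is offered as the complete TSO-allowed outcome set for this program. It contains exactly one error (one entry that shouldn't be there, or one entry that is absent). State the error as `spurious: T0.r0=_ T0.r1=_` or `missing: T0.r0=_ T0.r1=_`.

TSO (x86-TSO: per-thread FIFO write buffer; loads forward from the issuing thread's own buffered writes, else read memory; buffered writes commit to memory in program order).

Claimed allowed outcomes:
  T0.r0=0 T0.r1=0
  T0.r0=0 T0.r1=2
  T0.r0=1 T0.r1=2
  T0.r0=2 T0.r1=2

missing: T0.r0=2 T0.r1=0

outcome vector order: (T0.r0,T0.r1)
TSO (5): (0,0); (0,2); (1,2); (2,0); (2,2)
TSO∖claimed = {(2,0)}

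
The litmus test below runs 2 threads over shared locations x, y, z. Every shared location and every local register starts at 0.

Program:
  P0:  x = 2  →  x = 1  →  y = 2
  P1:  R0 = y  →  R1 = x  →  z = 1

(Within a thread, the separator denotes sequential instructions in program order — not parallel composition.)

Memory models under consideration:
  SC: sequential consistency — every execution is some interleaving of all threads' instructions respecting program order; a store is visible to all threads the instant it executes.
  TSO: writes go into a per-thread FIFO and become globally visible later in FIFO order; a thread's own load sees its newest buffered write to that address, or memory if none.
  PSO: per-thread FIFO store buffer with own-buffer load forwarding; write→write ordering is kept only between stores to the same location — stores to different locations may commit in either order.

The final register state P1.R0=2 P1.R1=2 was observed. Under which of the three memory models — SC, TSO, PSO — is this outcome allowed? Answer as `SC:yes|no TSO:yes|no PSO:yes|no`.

outcome vector order: (P1.R0,P1.R1)
SC: 4 outcomes — {(0,0); (0,1); (0,2); (2,1)}
TSO: 4 outcomes — {(0,0); (0,1); (0,2); (2,1)}
PSO: 6 outcomes — {(0,0); (0,1); (0,2); (2,0); (2,1); (2,2)}
target (2,2) ∈ {PSO}

SC:no TSO:no PSO:yes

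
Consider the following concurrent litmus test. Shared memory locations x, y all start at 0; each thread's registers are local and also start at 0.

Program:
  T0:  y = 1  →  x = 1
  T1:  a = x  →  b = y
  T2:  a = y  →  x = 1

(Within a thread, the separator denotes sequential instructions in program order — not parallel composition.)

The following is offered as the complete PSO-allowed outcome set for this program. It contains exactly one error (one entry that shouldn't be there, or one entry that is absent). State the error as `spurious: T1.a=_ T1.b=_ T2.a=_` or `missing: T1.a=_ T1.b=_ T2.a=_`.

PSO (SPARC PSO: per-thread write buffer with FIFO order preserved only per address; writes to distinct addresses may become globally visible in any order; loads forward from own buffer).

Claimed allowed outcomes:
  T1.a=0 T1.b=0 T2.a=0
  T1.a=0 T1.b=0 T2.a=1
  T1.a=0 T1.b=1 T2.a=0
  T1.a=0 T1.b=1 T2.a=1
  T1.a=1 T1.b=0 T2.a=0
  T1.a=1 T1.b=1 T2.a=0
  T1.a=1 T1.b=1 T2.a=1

outcome vector order: (T1.a,T1.b,T2.a)
PSO: 8 outcomes — {(0,0,0) (0,0,1) (0,1,0) (0,1,1) (1,0,0) (1,0,1) (1,1,0) (1,1,1)}
PSO∖claimed = {(1,0,1)}

missing: T1.a=1 T1.b=0 T2.a=1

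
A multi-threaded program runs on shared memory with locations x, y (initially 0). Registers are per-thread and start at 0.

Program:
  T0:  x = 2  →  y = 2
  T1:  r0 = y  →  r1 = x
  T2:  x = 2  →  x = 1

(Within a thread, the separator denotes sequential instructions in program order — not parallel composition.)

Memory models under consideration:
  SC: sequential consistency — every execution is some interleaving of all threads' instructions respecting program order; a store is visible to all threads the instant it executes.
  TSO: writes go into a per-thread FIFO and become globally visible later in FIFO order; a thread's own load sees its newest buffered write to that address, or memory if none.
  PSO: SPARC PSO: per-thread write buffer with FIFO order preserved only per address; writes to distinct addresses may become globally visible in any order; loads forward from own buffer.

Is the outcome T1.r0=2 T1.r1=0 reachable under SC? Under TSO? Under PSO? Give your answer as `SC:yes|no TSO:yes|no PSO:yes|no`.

SC:no TSO:no PSO:yes

outcome vector order: (T1.r0,T1.r1)
SC (5): 00; 01; 02; 21; 22
TSO (5): 00; 01; 02; 21; 22
PSO (6): 00; 01; 02; 20; 21; 22
target 20 ∈ {PSO}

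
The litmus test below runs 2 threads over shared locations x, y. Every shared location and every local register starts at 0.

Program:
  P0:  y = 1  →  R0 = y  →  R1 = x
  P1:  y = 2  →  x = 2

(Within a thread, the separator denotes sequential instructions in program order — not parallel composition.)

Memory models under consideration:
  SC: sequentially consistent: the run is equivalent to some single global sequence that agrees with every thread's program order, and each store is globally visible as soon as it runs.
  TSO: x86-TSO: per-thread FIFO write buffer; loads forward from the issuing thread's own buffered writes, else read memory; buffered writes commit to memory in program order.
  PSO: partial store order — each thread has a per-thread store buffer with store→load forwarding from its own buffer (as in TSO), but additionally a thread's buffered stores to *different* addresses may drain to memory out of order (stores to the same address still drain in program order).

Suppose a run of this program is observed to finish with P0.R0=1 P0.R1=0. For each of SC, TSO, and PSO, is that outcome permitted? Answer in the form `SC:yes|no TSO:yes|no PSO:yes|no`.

SC:yes TSO:yes PSO:yes

outcome vector order: (P0.R0,P0.R1)
under SC → 1/0, 1/2, 2/0, 2/2
under TSO → 1/0, 1/2, 2/0, 2/2
under PSO → 1/0, 1/2, 2/0, 2/2
target 1/0 ∈ {SC,TSO,PSO}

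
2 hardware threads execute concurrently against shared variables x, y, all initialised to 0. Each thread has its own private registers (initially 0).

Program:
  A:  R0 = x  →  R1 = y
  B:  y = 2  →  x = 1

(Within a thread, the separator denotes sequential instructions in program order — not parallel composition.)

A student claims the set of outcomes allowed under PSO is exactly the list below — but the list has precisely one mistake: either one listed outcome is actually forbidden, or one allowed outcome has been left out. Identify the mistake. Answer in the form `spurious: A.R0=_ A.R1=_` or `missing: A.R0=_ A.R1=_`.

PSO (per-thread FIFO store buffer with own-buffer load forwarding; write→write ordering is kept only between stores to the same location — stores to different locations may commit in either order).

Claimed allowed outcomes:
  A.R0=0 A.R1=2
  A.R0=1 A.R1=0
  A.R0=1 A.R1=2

outcome vector order: (A.R0,A.R1)
[PSO] allowed = {(0,0); (0,2); (1,0); (1,2)}
PSO∖claimed = {(0,0)}

missing: A.R0=0 A.R1=0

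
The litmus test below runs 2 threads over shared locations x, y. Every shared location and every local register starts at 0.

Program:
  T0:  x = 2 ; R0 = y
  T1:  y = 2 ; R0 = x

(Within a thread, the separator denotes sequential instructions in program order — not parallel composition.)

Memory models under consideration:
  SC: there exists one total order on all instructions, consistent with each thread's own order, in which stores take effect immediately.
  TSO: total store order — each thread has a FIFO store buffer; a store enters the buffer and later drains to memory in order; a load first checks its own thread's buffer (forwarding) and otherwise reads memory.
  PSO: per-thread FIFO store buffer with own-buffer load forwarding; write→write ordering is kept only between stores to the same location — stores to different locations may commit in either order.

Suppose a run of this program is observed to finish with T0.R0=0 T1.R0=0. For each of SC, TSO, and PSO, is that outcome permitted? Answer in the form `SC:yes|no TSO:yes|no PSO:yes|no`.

outcome vector order: (T0.R0,T1.R0)
[SC] allowed = {<0 2>, <2 0>, <2 2>}
[TSO] allowed = {<0 0>, <0 2>, <2 0>, <2 2>}
[PSO] allowed = {<0 0>, <0 2>, <2 0>, <2 2>}
target <0 0> ∈ {TSO,PSO}

SC:no TSO:yes PSO:yes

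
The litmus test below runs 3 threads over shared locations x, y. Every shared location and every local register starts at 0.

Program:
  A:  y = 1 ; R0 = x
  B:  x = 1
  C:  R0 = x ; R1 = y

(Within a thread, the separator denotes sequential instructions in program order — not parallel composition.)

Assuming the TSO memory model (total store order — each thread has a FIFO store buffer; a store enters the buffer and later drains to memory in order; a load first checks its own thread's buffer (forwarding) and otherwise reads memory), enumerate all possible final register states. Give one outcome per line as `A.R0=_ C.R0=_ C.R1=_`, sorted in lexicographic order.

outcome vector order: (A.R0,C.R0,C.R1)
|TSO outcomes| = 8

A.R0=0 C.R0=0 C.R1=0
A.R0=0 C.R0=0 C.R1=1
A.R0=0 C.R0=1 C.R1=0
A.R0=0 C.R0=1 C.R1=1
A.R0=1 C.R0=0 C.R1=0
A.R0=1 C.R0=0 C.R1=1
A.R0=1 C.R0=1 C.R1=0
A.R0=1 C.R0=1 C.R1=1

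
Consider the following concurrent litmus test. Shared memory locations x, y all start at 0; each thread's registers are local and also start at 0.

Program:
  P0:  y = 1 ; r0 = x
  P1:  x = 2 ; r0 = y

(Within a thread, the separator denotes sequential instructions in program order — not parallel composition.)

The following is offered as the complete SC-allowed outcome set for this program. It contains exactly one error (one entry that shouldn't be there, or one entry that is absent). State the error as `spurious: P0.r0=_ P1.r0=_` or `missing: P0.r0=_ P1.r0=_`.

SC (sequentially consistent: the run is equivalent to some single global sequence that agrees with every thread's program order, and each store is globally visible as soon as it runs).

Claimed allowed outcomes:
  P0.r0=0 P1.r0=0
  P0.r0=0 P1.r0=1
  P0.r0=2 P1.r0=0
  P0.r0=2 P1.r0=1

spurious: P0.r0=0 P1.r0=0

outcome vector order: (P0.r0,P1.r0)
SC: 3 outcomes — {(0,1) (2,0) (2,1)}
claimed∖SC = {(0,0)}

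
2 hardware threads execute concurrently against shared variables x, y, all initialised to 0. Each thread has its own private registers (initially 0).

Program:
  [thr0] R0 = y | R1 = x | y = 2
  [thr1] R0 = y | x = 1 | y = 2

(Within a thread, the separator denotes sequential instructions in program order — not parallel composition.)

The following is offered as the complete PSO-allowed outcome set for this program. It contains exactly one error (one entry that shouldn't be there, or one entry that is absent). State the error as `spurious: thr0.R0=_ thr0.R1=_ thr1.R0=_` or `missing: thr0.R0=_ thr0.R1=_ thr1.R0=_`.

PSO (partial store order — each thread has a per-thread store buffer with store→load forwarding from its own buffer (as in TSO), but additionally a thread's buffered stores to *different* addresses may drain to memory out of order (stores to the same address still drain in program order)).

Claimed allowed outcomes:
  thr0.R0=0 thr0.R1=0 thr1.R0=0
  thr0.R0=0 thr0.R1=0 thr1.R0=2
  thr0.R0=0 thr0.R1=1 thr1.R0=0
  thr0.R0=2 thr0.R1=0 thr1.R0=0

outcome vector order: (thr0.R0,thr0.R1,thr1.R0)
under PSO → 0/0/0 0/0/2 0/1/0 2/0/0 2/1/0
PSO∖claimed = {2/1/0}

missing: thr0.R0=2 thr0.R1=1 thr1.R0=0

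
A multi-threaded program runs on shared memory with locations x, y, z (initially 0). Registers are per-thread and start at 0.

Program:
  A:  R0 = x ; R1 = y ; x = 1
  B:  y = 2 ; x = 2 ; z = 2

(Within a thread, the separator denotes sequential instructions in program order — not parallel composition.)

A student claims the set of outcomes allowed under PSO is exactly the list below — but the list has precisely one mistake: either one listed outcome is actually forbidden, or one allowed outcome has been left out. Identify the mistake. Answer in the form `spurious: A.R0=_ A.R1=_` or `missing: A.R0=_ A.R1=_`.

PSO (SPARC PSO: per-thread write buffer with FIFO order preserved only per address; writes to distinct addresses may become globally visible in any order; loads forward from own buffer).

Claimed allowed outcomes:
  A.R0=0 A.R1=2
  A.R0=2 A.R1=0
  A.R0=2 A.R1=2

missing: A.R0=0 A.R1=0

outcome vector order: (A.R0,A.R1)
PSO (4): <0 0>, <0 2>, <2 0>, <2 2>
PSO∖claimed = {<0 0>}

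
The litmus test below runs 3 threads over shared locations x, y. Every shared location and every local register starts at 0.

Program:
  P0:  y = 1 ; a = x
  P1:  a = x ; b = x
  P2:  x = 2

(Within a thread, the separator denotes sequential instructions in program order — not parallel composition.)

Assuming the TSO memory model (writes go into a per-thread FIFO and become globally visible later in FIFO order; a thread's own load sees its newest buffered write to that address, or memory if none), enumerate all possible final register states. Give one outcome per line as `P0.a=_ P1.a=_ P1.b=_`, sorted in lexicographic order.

outcome vector order: (P0.a,P1.a,P1.b)
|TSO outcomes| = 6

P0.a=0 P1.a=0 P1.b=0
P0.a=0 P1.a=0 P1.b=2
P0.a=0 P1.a=2 P1.b=2
P0.a=2 P1.a=0 P1.b=0
P0.a=2 P1.a=0 P1.b=2
P0.a=2 P1.a=2 P1.b=2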